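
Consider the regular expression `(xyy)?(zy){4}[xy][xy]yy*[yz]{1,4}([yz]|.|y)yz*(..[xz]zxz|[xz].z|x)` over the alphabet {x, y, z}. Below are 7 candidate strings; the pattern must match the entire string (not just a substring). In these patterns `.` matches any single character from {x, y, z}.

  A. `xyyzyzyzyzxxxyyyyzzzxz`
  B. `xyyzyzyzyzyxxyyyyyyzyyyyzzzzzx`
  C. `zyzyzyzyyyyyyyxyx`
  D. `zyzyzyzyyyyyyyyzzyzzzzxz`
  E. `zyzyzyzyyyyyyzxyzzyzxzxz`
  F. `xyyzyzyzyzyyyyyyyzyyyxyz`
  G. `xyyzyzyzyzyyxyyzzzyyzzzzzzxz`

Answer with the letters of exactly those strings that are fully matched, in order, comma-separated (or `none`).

A → no match
B → match
C → match
D → match
E → match
F → match
G → match

B, C, D, E, F, G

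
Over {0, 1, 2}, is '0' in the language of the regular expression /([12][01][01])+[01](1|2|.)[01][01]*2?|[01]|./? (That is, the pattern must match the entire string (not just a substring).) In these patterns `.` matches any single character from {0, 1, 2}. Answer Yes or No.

Yes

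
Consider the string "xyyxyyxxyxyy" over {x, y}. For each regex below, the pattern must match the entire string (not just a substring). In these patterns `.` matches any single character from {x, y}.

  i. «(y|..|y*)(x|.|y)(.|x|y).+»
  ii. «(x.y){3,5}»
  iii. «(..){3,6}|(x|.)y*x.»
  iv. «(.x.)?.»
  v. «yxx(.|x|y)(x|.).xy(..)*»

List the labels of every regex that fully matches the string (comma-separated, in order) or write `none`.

i → match
ii → match
iii → match
iv → no match
v → no match — must start with "yxx"

i, ii, iii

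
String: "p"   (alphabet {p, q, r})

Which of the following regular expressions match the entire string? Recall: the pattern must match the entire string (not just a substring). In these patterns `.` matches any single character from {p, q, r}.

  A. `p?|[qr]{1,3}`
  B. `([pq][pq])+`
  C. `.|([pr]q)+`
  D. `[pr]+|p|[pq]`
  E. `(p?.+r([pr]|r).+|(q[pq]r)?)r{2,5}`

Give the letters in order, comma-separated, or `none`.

A → match
B → no match
C → match
D → match
E → no match — must end with "r"

A, C, D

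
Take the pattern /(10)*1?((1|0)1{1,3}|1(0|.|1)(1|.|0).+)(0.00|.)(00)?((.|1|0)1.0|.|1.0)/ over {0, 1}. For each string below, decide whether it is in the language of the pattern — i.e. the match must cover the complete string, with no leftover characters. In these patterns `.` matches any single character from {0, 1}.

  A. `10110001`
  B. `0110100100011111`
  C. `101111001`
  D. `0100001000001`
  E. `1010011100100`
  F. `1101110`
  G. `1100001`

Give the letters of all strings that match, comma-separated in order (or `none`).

A, C, E, F, G

A → match
B → no match
C → match
D → no match
E → match
F → match
G → match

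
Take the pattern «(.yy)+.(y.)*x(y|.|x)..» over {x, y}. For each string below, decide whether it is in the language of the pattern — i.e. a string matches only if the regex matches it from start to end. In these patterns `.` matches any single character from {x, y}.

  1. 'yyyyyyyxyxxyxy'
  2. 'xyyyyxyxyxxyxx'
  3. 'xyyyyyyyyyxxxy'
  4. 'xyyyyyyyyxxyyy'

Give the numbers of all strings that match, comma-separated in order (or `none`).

1 → match
2 → match
3 → match
4 → match

1, 2, 3, 4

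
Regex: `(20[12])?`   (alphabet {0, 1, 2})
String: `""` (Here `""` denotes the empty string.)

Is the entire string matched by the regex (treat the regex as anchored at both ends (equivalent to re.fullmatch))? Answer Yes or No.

Yes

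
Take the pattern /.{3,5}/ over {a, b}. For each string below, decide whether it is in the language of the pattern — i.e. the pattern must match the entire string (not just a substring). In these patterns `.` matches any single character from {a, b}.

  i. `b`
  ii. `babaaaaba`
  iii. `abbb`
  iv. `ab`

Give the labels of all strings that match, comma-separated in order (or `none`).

i → no match
ii → no match
iii → match
iv → no match

iii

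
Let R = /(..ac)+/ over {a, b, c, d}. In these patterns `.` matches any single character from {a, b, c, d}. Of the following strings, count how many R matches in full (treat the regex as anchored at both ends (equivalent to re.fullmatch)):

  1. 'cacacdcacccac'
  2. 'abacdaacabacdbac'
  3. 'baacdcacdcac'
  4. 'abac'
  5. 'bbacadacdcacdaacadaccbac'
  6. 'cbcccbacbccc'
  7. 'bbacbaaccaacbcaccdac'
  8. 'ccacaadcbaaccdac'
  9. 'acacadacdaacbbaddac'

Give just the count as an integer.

1 → no match
2 → match
3 → match
4 → match
5 → match
6 → no match — must end with 'ac'
7 → match
8 → no match
9 → no match
Total matched: 5

5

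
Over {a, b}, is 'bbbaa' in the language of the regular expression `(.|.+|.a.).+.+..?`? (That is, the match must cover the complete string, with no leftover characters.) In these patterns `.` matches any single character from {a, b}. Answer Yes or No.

Yes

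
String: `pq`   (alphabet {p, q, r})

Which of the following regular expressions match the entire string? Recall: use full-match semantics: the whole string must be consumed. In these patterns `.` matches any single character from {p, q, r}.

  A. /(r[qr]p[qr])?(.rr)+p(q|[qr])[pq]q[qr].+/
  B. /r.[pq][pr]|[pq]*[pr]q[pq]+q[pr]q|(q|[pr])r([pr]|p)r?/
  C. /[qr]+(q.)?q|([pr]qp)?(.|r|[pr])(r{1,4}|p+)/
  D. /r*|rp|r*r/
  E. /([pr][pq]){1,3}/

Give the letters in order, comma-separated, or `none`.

A → no match
B → no match
C → no match
D → no match
E → match

E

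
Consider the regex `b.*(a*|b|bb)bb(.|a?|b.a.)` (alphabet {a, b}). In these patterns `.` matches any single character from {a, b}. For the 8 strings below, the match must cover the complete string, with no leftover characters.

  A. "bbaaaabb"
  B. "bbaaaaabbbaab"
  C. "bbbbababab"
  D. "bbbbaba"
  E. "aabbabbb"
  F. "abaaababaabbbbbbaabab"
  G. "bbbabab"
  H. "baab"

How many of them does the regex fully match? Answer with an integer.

2

A. "bbaaaabb" → match
B → match
C. "bbbbababab" → no match
D. "bbbbaba" → no match
E. "aabbabbb" → no match — must start with "b"
F → no match — must start with "b"
G. "bbbabab" → no match
H. "baab" → no match
Total matched: 2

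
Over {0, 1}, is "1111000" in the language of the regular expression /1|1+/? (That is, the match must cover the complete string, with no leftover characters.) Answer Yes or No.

Every match must end with "1", but "1111000" does not.

No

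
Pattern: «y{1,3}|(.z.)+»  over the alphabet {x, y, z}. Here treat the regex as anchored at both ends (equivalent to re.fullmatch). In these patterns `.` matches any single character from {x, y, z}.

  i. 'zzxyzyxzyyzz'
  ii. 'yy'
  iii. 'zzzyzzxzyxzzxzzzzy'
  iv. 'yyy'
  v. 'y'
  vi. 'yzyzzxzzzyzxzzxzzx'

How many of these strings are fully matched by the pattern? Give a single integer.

i → match
ii → match
iii → match
iv → match
v → match
vi → match
Total matched: 6

6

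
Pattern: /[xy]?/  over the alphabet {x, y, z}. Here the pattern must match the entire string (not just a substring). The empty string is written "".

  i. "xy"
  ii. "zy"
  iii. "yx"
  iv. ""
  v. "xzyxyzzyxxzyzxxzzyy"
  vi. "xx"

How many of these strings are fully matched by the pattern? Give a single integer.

1

i → no match
ii → no match
iii → no match
iv → match
v → no match
vi → no match
Total matched: 1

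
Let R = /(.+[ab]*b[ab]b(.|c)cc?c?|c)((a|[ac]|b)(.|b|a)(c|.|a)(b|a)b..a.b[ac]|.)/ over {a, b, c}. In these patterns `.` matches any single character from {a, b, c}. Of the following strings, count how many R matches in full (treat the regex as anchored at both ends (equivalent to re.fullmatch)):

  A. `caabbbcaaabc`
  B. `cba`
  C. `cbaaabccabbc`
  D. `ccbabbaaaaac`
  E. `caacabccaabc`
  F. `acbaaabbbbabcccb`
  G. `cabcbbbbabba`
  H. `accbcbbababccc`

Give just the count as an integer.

6

A → match
B → no match
C → match
D → no match
E → match
F → match
G → match
H → match
Total matched: 6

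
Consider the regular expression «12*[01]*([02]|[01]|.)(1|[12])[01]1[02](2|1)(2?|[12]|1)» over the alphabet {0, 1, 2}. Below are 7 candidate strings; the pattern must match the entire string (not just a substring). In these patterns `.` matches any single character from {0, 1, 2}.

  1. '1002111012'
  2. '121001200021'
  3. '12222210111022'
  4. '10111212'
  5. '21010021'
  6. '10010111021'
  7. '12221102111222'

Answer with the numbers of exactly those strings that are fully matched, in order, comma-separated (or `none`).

1, 3, 4, 6, 7

1. '1002111012' → match
2. '121001200021' → no match
3 → match
4. '10111212' → match
5. '21010021' → no match — must start with '1'
6. '10010111021' → match
7 → match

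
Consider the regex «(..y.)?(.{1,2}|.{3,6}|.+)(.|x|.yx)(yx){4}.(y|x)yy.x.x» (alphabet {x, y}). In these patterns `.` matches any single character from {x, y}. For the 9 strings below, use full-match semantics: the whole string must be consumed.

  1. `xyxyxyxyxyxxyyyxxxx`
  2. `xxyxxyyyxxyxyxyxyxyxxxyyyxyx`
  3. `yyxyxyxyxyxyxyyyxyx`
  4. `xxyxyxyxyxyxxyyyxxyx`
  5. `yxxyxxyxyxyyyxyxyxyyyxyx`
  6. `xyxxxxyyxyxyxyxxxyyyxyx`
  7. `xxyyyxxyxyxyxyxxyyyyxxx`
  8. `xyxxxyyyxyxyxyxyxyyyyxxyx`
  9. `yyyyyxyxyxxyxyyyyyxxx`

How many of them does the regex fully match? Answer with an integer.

1 → match
2 → match
3 → match
4 → match
5 → no match
6 → match
7 → match
8 → match
9 → no match
Total matched: 7

7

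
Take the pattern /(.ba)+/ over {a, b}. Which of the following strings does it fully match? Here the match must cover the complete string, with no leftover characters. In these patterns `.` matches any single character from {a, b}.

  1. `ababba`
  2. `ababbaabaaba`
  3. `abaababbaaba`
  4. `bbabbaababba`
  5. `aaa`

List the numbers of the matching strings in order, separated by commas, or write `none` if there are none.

1 → match
2 → match
3 → match
4 → match
5 → no match — must end with `ba`

1, 2, 3, 4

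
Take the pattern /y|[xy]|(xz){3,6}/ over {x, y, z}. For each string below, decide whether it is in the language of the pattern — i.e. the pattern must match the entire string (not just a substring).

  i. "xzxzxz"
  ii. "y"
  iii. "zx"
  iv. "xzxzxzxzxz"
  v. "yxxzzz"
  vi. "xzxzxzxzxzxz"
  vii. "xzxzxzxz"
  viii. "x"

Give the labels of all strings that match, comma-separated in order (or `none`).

i, ii, iv, vi, vii, viii

i. "xzxzxz" → match
ii. "y" → match
iii. "zx" → no match
iv. "xzxzxzxzxz" → match
v. "yxxzzz" → no match
vi. "xzxzxzxzxzxz" → match
vii. "xzxzxzxz" → match
viii. "x" → match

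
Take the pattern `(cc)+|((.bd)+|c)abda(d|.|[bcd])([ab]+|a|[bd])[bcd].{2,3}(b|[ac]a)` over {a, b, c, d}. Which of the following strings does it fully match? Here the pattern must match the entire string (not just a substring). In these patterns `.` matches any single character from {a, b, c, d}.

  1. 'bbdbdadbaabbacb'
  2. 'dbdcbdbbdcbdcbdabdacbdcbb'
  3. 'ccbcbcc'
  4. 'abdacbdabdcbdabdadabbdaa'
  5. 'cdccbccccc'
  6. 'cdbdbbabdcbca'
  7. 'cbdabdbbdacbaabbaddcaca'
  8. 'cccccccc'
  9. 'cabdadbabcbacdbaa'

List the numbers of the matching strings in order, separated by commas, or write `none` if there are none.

2, 8

1 → no match
2 → match
3. 'ccbcbcc' → no match
4 → no match
5. 'cdccbccccc' → no match
6 → no match
7 → no match
8. 'cccccccc' → match
9 → no match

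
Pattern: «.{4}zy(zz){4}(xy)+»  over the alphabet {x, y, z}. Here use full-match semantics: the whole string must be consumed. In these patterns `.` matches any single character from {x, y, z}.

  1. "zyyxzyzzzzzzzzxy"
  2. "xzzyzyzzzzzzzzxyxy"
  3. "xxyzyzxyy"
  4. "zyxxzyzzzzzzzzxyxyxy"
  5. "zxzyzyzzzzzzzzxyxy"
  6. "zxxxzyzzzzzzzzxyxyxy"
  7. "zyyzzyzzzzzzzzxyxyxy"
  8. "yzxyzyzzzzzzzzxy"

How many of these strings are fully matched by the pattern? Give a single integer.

1 → match
2 → match
3. "xxyzyzxyy" → no match — must end with "xy"
4 → match
5 → match
6 → match
7 → match
8 → match
Total matched: 7

7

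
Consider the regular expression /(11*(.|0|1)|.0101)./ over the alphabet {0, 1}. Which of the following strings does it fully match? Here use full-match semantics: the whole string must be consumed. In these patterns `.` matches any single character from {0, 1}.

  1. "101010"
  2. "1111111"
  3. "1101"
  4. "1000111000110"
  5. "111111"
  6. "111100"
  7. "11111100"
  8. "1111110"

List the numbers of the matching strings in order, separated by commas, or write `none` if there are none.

1 → match
2 → match
3 → match
4 → no match
5 → match
6 → match
7 → match
8 → match

1, 2, 3, 5, 6, 7, 8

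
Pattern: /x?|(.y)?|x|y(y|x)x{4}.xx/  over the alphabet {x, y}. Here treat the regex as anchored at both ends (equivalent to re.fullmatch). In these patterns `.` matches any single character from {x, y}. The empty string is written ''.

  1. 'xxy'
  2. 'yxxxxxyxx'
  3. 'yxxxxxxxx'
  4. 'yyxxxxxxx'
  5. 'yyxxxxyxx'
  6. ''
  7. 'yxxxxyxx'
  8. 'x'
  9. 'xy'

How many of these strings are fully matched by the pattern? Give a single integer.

1 → no match
2 → match
3 → match
4 → match
5 → match
6 → match
7 → no match
8 → match
9 → match
Total matched: 7

7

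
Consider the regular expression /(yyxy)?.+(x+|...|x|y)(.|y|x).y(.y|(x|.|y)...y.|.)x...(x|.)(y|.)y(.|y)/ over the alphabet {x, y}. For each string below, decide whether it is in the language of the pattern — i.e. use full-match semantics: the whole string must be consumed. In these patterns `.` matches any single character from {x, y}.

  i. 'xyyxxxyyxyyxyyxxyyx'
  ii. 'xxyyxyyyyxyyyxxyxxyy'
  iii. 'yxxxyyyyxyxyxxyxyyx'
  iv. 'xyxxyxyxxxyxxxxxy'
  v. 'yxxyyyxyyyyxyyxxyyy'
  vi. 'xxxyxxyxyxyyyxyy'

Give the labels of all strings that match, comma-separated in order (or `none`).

i, v

i → match
ii → no match
iii → no match
iv → no match
v → match
vi → no match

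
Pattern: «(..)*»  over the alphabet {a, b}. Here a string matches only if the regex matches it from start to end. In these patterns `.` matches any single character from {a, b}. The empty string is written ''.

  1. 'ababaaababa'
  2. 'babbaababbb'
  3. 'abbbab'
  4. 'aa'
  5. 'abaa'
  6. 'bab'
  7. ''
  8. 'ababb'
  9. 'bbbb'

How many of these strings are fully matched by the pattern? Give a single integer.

1 → no match
2 → no match
3 → match
4 → match
5 → match
6 → no match
7 → match
8 → no match
9 → match
Total matched: 5

5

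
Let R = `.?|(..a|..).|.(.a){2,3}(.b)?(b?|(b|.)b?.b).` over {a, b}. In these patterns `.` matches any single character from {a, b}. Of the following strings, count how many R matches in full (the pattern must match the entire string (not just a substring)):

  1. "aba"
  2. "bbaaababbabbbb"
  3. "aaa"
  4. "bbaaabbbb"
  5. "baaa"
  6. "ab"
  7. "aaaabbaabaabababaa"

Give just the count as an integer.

5

1 → match
2 → match
3 → match
4 → match
5 → match
6 → no match
7 → no match
Total matched: 5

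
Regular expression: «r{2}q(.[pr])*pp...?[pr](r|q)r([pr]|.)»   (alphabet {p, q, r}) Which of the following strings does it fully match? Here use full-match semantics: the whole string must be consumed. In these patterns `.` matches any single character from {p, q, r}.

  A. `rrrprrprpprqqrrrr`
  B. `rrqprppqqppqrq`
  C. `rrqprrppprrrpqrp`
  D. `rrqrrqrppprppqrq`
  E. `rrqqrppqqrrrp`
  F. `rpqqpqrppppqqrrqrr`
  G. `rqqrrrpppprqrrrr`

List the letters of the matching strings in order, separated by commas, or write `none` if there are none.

B, C, D, E

A → no match
B → match
C → match
D → match
E → match
F → no match
G → no match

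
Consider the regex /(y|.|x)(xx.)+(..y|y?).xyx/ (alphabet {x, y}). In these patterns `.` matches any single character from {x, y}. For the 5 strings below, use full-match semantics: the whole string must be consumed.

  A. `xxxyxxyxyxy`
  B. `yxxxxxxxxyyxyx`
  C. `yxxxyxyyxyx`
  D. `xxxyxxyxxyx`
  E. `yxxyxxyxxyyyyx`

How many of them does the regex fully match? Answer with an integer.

A → no match — must end with `xyx`
B → match
C → match
D → match
E → no match — must end with `xyx`
Total matched: 3

3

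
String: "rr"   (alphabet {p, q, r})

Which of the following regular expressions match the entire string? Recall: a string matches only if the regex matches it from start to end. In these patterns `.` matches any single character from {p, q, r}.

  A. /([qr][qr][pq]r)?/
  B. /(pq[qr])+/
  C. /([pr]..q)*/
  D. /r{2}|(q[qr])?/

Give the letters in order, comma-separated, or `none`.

D

A → no match
B → no match — must start with "pq"
C → no match
D → match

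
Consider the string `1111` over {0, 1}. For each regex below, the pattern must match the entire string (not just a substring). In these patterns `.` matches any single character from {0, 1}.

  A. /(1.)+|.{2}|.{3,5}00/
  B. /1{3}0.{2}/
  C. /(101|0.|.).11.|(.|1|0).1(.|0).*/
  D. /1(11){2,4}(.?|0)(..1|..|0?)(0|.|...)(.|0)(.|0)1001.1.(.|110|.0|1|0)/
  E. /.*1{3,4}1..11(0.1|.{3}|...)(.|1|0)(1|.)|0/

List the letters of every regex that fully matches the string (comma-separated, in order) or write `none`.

A → match
B → no match
C → match
D → no match
E → no match

A, C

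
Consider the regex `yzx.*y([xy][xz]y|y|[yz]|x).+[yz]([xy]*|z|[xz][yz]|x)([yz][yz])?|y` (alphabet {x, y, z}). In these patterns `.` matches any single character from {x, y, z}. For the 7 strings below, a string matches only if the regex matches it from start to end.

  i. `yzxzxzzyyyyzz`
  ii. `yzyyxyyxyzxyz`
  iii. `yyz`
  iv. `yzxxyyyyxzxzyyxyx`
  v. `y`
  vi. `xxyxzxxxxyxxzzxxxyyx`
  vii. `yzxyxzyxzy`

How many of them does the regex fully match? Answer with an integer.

4

i → match
ii → no match
iii → no match
iv → match
v → match
vi → no match
vii → match
Total matched: 4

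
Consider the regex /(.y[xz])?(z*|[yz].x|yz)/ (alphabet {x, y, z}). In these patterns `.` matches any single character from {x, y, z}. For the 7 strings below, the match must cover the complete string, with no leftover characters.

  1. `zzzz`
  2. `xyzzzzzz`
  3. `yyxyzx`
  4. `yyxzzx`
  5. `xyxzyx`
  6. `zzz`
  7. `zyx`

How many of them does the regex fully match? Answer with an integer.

1. `zzzz` → match
2. `xyzzzzzz` → match
3. `yyxyzx` → match
4. `yyxzzx` → match
5. `xyxzyx` → match
6. `zzz` → match
7. `zyx` → match
Total matched: 7

7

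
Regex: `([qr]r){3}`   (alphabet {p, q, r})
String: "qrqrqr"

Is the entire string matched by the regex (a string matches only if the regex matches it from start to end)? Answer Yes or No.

Yes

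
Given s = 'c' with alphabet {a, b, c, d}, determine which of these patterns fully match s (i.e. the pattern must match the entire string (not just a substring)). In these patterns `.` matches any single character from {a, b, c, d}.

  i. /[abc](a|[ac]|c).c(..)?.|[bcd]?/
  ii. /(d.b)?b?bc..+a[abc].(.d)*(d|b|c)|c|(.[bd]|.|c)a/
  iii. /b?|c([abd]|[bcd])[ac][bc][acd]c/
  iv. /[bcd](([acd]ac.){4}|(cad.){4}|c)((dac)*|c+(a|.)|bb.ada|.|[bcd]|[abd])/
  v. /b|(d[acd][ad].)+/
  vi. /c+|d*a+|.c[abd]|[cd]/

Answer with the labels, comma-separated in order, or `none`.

i → match
ii → match
iii → no match
iv → no match
v → no match
vi → match

i, ii, vi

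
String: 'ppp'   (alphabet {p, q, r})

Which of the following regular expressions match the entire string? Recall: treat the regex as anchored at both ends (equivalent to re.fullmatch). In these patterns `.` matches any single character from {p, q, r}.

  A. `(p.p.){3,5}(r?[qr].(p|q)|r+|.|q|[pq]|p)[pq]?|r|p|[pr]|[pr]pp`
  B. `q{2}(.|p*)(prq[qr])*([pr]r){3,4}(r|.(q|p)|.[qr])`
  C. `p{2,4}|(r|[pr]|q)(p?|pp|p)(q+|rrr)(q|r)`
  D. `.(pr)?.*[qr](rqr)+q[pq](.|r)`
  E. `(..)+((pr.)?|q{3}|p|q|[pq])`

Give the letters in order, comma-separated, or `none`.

A → match
B → no match — must start with 'q'
C → match
D → no match
E → match

A, C, E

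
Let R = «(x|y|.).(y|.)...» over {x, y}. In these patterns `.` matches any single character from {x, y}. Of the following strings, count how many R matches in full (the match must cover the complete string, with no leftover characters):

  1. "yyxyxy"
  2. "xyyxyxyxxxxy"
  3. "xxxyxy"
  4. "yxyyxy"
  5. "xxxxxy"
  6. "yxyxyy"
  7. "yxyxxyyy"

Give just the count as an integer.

5

1 → match
2 → no match
3 → match
4 → match
5 → match
6 → match
7 → no match
Total matched: 5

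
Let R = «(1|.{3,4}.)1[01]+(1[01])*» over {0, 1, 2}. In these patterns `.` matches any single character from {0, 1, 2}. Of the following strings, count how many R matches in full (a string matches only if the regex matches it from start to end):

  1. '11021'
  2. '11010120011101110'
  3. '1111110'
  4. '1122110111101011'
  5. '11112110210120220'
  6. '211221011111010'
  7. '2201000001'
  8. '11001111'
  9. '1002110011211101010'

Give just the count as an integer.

4

1 → no match
2 → no match
3 → match
4 → match
5 → no match
6 → match
7 → no match
8 → match
9 → no match
Total matched: 4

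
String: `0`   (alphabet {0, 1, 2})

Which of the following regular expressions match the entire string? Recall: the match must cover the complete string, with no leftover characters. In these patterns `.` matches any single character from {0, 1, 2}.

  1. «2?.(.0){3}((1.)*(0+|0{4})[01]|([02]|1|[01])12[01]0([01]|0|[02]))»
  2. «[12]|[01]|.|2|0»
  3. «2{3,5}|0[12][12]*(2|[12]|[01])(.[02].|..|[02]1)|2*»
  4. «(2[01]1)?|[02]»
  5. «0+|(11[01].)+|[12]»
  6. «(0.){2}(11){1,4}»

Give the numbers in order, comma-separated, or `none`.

1 → no match
2 → match
3 → no match
4 → match
5 → match
6 → no match — must end with `11`

2, 4, 5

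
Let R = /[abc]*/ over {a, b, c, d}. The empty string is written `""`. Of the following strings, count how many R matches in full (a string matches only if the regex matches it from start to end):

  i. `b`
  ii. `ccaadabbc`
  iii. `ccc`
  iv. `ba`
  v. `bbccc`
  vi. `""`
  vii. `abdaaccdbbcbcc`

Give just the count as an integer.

i → match
ii → no match
iii → match
iv → match
v → match
vi → match
vii → no match
Total matched: 5

5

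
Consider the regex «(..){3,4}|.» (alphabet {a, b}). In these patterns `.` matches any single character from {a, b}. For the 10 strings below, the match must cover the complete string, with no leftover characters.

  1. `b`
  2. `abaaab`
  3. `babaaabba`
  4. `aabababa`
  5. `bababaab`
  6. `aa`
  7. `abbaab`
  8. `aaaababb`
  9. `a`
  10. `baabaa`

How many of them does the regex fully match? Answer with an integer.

8

1. `b` → match
2. `abaaab` → match
3. `babaaabba` → no match
4. `aabababa` → match
5. `bababaab` → match
6. `aa` → no match
7. `abbaab` → match
8. `aaaababb` → match
9. `a` → match
10. `baabaa` → match
Total matched: 8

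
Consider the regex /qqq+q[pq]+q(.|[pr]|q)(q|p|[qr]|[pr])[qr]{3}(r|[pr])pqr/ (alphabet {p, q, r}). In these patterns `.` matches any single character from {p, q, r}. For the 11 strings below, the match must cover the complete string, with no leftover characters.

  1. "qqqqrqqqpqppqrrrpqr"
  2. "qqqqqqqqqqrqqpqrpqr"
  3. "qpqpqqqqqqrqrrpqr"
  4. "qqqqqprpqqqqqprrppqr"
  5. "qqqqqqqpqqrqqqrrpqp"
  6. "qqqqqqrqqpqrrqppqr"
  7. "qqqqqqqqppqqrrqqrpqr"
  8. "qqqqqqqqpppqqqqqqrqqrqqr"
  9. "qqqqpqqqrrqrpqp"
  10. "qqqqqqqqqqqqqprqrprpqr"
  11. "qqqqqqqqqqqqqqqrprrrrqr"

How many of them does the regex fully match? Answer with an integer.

1

1 → no match
2 → no match
3 → no match — must start with "qqq"
4 → no match
5 → no match — must end with "pqr"
6 → no match
7 → match
8 → no match — must end with "pqr"
9 → no match — must end with "pqr"
10 → no match
11 → no match — must end with "pqr"
Total matched: 1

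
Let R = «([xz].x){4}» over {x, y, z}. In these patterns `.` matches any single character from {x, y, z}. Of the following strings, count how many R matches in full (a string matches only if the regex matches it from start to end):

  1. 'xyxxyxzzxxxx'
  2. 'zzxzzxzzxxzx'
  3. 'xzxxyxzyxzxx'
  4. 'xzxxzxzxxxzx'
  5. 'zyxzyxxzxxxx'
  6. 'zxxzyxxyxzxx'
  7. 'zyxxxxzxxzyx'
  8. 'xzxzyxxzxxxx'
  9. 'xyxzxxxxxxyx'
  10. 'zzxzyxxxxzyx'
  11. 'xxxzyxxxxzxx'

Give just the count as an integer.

1 → match
2 → match
3 → match
4 → match
5 → match
6 → match
7 → match
8 → match
9 → match
10 → match
11 → match
Total matched: 11

11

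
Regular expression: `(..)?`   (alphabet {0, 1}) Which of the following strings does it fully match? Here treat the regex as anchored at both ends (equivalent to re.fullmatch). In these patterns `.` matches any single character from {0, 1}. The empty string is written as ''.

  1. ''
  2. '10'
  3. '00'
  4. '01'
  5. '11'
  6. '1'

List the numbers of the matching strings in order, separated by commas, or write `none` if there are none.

1 → match
2 → match
3 → match
4 → match
5 → match
6 → no match

1, 2, 3, 4, 5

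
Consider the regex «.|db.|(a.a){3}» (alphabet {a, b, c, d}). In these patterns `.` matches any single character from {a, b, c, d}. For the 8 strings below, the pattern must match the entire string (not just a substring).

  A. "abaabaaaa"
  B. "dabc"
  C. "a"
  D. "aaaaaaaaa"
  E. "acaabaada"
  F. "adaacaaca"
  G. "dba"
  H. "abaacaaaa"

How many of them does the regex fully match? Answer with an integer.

A → match
B → no match
C → match
D → match
E → match
F → match
G → match
H → match
Total matched: 7

7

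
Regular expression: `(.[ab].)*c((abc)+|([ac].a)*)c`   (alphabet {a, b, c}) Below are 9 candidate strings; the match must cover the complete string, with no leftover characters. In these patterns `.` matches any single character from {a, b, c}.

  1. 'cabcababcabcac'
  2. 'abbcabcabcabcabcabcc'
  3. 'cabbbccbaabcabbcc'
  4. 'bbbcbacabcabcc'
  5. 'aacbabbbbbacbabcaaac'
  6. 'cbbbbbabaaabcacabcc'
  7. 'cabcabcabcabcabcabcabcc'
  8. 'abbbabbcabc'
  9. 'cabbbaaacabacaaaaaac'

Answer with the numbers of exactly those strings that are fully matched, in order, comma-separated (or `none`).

1 → no match
2 → match
3 → match
4 → match
5 → match
6 → no match
7 → match
8 → no match
9 → match

2, 3, 4, 5, 7, 9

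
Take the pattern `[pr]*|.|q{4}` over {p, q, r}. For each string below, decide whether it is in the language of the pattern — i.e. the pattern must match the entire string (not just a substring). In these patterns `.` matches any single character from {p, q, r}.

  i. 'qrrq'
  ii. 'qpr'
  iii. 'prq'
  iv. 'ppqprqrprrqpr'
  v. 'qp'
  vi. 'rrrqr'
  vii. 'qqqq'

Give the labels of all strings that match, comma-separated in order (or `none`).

vii

i → no match
ii → no match
iii → no match
iv → no match
v → no match
vi → no match
vii → match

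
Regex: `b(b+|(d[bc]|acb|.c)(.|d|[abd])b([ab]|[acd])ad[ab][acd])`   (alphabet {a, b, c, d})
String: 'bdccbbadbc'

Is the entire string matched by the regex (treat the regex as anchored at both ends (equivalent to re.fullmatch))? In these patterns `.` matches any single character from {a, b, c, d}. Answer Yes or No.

Yes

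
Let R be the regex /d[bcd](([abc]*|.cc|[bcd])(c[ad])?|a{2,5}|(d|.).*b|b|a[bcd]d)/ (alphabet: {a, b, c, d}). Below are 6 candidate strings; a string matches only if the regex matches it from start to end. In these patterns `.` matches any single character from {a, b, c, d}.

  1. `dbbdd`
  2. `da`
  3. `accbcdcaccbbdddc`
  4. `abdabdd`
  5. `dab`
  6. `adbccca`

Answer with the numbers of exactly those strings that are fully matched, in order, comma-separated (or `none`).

1. `dbbdd` → no match
2. `da` → no match
3 → no match — must start with `d`
4. `abdabdd` → no match — must start with `d`
5. `dab` → no match
6. `adbccca` → no match — must start with `d`

none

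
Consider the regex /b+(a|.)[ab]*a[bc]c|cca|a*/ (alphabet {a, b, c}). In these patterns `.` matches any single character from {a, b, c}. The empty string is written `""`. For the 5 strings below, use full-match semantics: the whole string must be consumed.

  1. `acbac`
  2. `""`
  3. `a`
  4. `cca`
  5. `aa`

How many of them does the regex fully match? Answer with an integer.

1. `acbac` → no match
2. `""` → match
3. `a` → match
4. `cca` → match
5. `aa` → match
Total matched: 4

4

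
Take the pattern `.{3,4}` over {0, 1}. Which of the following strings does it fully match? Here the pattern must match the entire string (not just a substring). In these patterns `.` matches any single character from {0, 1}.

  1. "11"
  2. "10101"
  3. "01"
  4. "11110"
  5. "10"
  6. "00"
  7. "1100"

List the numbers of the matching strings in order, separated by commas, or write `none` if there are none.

1 → no match
2 → no match
3 → no match
4 → no match
5 → no match
6 → no match
7 → match

7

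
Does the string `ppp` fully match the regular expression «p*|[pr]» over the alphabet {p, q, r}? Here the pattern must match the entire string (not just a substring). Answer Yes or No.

Yes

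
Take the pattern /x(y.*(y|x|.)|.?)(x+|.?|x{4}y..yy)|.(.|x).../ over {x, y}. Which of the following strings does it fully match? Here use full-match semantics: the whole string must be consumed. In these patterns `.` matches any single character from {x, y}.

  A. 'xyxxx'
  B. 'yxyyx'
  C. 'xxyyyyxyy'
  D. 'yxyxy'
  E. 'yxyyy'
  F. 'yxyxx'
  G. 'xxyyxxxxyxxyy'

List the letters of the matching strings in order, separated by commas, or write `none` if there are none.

A, B, D, E, F

A → match
B → match
C → no match
D → match
E → match
F → match
G → no match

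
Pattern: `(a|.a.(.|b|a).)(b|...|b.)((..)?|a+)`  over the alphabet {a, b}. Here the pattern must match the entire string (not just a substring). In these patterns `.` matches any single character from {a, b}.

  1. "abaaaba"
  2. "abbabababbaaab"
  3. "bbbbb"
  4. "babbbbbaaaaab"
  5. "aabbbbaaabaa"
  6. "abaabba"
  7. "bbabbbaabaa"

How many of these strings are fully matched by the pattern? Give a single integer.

0

1 → no match
2 → no match
3 → no match
4 → no match
5 → no match
6 → no match
7 → no match
Total matched: 0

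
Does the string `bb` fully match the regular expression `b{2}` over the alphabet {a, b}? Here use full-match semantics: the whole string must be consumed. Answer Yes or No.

Yes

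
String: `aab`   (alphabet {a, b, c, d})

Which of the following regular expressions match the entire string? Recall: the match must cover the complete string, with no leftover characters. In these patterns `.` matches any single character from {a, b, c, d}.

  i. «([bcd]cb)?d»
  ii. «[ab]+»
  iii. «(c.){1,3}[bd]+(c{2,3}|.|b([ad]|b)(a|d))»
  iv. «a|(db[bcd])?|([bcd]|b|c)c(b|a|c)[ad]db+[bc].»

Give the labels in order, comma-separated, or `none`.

ii

i → no match — must end with `d`
ii → match
iii → no match — must start with `c`
iv → no match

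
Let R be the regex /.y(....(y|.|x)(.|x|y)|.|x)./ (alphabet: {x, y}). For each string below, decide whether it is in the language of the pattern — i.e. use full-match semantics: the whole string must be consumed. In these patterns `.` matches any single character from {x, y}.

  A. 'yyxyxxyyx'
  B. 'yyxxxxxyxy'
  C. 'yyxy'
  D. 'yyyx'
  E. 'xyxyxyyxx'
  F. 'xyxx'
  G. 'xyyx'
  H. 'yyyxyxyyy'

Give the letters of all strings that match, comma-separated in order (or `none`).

A, C, D, E, F, G, H

A → match
B → no match
C → match
D → match
E → match
F → match
G → match
H → match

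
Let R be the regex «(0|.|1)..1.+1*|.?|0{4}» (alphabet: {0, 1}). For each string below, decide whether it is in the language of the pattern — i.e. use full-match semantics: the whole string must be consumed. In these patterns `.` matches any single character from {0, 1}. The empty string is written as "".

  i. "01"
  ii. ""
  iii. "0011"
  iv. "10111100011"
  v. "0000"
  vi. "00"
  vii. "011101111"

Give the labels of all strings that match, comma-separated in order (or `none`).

ii, iv, v, vii

i → no match
ii → match
iii → no match
iv → match
v → match
vi → no match
vii → match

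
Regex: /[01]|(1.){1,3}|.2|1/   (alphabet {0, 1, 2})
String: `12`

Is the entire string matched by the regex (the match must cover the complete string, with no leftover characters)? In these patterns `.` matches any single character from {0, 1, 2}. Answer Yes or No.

Yes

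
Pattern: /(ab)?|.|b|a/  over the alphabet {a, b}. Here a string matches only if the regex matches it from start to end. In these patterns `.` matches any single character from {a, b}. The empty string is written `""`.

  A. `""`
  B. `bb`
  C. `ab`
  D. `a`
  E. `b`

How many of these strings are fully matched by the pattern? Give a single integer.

A. `""` → match
B. `bb` → no match
C. `ab` → match
D. `a` → match
E. `b` → match
Total matched: 4

4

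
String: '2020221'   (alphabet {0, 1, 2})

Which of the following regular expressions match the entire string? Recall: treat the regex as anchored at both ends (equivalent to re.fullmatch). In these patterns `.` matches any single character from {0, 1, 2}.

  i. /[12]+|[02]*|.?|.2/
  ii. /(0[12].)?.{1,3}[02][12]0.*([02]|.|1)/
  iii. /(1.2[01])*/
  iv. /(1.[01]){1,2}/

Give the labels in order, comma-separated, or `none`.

ii

i → no match
ii → match
iii → no match
iv → no match — must start with '1'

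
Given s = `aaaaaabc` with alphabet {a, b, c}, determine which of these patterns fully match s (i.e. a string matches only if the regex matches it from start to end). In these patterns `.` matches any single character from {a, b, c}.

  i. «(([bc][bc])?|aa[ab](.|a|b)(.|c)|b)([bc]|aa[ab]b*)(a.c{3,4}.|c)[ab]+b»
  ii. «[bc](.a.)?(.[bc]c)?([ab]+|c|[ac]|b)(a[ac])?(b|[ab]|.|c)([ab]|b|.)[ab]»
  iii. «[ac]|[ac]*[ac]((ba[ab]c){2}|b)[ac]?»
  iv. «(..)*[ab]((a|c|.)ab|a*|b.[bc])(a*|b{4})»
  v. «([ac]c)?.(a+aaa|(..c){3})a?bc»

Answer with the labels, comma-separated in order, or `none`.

i → no match — must end with `b`
ii → no match
iii → match
iv → no match
v → match

iii, v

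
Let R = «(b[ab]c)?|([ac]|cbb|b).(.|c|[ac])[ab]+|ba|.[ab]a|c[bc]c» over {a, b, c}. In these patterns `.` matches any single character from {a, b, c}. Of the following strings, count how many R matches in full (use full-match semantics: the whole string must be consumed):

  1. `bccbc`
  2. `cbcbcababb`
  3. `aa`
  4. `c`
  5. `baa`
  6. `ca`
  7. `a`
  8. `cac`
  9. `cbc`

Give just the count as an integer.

1 → no match
2 → no match
3 → no match
4 → no match
5 → match
6 → no match
7 → no match
8 → no match
9 → match
Total matched: 2

2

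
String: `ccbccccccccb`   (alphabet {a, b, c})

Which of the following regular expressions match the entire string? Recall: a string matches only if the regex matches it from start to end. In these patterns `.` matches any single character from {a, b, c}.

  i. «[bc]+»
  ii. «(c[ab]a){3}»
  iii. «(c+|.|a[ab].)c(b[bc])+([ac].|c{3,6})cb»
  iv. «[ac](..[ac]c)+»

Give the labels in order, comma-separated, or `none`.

i → match
ii → no match — must end with `a`
iii → match
iv → no match — must end with `c`

i, iii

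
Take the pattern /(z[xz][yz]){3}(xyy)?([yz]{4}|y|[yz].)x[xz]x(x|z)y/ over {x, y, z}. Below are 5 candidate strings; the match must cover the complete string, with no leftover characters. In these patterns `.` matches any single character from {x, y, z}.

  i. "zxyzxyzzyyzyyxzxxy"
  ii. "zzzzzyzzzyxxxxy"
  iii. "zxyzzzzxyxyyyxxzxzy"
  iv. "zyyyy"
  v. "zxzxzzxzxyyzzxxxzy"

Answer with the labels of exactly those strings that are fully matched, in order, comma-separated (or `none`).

i → match
ii → match
iii → match
iv → no match
v → no match

i, ii, iii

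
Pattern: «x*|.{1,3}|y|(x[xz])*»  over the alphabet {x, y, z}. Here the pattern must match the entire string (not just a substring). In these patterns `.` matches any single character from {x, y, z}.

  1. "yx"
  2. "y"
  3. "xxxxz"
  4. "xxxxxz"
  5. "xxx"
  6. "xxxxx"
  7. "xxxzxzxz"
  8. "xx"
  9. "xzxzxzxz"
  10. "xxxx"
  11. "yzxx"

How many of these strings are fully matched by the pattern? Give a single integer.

1 → match
2 → match
3 → no match
4 → match
5 → match
6 → match
7 → match
8 → match
9 → match
10 → match
11 → no match
Total matched: 9

9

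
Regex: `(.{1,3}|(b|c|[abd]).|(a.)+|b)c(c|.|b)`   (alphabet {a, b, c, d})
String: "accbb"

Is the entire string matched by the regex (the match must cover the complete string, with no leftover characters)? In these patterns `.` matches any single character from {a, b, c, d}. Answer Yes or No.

No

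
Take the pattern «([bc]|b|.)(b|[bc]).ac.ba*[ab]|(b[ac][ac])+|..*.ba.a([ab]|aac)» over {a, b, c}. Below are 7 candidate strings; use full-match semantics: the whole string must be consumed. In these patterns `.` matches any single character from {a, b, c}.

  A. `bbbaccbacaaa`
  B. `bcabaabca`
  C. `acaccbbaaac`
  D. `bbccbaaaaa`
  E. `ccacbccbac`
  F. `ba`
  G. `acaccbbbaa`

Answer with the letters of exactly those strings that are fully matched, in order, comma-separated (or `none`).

A. `bbbaccbacaaa` → no match
B. `bcabaabca` → match
C. `acaccbbaaac` → no match
D. `bbccbaaaaa` → no match
E. `ccacbccbac` → no match
F. `ba` → no match
G. `acaccbbbaa` → no match

B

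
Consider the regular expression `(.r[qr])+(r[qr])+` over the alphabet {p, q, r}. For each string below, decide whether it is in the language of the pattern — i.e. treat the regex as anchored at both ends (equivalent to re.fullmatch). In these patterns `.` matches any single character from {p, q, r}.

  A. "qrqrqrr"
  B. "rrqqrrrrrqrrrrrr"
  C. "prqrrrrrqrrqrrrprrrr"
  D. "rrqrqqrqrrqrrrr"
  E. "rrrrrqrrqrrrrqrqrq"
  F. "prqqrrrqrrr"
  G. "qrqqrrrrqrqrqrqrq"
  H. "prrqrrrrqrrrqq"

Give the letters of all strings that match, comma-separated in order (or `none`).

A, B, C, E, G

A → match
B → match
C → match
D → no match
E → match
F → no match
G → match
H → no match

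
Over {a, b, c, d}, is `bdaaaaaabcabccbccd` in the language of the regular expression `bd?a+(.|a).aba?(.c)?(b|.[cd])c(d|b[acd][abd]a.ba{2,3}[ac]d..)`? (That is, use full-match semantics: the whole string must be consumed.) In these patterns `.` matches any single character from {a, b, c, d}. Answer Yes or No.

Yes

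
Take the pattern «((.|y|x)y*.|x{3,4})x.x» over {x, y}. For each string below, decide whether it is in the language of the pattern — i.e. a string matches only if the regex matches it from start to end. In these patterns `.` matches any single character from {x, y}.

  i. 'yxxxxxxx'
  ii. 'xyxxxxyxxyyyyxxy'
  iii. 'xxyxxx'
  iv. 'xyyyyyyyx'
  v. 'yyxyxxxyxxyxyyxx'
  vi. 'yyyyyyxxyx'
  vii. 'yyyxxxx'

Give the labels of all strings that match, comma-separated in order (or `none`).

vi, vii

i → no match
ii → no match — must end with 'x'
iii → no match
iv → no match
v → no match
vi → match
vii → match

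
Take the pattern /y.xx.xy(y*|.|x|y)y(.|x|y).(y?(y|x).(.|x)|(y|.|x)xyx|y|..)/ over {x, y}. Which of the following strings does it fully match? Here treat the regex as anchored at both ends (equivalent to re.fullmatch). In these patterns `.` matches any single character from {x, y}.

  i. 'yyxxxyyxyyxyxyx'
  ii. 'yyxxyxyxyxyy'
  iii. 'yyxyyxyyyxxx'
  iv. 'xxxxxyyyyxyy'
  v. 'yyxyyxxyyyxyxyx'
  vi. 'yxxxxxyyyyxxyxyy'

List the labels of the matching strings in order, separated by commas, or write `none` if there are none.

ii, vi

i → no match
ii. 'yyxxyxyxyxyy' → match
iii. 'yyxyyxyyyxxx' → no match
iv. 'xxxxxyyyyxyy' → no match — must start with 'y'
v → no match
vi → match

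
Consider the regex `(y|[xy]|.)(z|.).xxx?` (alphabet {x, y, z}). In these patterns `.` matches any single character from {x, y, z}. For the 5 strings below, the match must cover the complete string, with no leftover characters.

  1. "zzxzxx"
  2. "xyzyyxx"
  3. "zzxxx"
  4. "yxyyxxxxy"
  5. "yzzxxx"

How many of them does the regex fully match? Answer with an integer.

1. "zzxzxx" → no match
2. "xyzyyxx" → no match
3. "zzxxx" → match
4. "yxyyxxxxy" → no match
5. "yzzxxx" → match
Total matched: 2

2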